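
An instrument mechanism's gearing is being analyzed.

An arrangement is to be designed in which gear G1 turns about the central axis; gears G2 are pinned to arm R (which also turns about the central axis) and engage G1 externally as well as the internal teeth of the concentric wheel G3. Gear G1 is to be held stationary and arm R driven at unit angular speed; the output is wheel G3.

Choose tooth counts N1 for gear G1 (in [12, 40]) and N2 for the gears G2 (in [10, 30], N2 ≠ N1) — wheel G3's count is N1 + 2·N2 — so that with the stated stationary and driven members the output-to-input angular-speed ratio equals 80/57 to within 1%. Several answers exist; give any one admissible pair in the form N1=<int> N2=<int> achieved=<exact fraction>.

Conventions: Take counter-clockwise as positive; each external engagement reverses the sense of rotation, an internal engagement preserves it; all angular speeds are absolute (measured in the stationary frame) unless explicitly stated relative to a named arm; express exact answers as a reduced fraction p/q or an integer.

N1=23 N2=17 achieved=80/57

topology: planetary set — design target 80/57, arm = carrier (Willis)
Willis with ω_sun = 0: ω_ring/ω_arm = (N1+N3)/N3; set equal to 80/57  ⇒  N3/N1 = 1/(80/57 − 1) = 57/23
N3 = N1 + 2·N2  ⇒  N2/N1 = (N3/N1 − 1)/2 = (57/23 − 1)/2 = 17/23
smallest multiple with N1 ≥ 12 and N2 ≥ 10: k = 1  ⇒  N1 = 1·23 = 23, N2 = 1·17 = 17 (N1 ≤ 40, N2 ≤ 30, N2 ≠ N1 ✓), N3 = 23 + 2·17 = 57
check: (N1+N3)/N3 with N1 = 23, N3 = 57 gives 80/57; |achieved − target| = 0 ≤ 4/285 ✓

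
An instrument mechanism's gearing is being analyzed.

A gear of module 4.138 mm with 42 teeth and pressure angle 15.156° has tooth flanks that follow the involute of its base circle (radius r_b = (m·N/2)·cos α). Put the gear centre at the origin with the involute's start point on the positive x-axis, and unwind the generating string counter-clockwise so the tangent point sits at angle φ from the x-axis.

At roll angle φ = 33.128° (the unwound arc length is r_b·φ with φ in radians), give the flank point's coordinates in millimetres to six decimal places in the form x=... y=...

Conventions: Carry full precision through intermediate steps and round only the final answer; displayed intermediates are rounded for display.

single-mesh involute tooth geometry (42T wheel at module 4.138)
pitch radius r_p = m·N/2 = 4.138·42/2 = 86.898000
base radius r_b = r_p·cos α = 86.898000·cos 15.156° = 83.875475
roll angle φ = 33.128° = 0.57819267 rad
x = r_b·(cos φ + φ·sin φ) = 96.745375
y = r_b·(sin φ − φ·cos φ) = 5.225679

x=96.745375 y=5.225679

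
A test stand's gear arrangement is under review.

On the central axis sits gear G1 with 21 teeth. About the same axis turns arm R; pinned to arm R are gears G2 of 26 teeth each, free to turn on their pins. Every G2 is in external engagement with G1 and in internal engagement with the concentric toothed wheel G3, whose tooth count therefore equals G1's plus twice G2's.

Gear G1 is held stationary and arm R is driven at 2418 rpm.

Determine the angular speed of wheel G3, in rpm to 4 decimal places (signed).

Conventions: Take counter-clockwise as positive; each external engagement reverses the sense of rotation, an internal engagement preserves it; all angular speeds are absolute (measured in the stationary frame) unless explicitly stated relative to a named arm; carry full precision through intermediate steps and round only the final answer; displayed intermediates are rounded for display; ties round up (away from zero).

recognized (axles ride arm R): planetary set, 21/26/73 teeth
normalise by the input: solve with ω_arm = 1, then scale by 2418 rpm
ring teeth: 21 + 2·26 = 73
21(ω_sun−ω_arm) = −73(ω_ring−ω_arm),  ω_sun = 0, ω_arm = 1
ω_ring = 1 − (21/73)(0−1) = 94/73
scale: ω_ring = 94/73 × 2418 rpm = +3113.5890 rpm

+3113.5890 rpm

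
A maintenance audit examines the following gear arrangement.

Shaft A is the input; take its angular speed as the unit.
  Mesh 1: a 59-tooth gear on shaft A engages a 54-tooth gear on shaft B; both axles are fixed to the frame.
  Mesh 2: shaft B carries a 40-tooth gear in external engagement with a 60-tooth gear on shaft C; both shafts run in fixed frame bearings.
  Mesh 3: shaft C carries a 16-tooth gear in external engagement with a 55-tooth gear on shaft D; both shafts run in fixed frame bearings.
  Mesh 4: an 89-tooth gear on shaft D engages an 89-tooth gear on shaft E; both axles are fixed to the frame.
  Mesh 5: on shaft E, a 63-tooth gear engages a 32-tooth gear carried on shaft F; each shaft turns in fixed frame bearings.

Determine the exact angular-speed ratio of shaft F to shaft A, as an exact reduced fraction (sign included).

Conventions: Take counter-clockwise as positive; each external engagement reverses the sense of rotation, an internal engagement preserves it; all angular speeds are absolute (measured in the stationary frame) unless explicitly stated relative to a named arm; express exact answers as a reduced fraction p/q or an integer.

class = fixed-axis compound train [5 meshes; 5 ratios multiply, 5 sense flips]
mesh 1 [59T→54T]: running ratio 59/54, sense −
mesh 2 [40T→60T]: running ratio 59/81, sense +
mesh 3 [16T→55T]: running ratio 944/4455, sense −
mesh 4 [89T→89T]: running ratio 944/4455, sense +
mesh 5 [63T→32T]: running ratio 413/990, sense −
ω_out/ω_in = -413/990

-413/990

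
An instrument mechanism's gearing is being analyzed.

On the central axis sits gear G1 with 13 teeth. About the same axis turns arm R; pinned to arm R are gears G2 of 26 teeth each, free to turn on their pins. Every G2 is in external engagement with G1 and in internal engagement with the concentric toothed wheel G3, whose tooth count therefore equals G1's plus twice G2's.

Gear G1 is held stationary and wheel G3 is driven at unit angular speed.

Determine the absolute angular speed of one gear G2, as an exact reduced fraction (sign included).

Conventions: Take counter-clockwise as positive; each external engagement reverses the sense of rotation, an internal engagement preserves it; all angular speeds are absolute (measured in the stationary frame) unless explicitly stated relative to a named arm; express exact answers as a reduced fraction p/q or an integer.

5/4

recognized (axles ride arm R): planetary set, 13/26/65 teeth
ring teeth: 13 + 2·26 = 65
13(ω_sun−ω_arm) = −65(ω_ring−ω_arm),  ω_sun = 0, ω_ring = 1
13(0−ω_arm) = −65(1−ω_arm)  ⇒  78·ω_arm = 65  ⇒  ω_arm = 5/6
sun–planet mesh: 13·(0−5/6) = −26·(ω_p−ω_arm)  ⇒  ω_p−ω_arm = 5/12
ω_p = 5/6 + 5/12 = 5/4
exact speed ratio = 5/4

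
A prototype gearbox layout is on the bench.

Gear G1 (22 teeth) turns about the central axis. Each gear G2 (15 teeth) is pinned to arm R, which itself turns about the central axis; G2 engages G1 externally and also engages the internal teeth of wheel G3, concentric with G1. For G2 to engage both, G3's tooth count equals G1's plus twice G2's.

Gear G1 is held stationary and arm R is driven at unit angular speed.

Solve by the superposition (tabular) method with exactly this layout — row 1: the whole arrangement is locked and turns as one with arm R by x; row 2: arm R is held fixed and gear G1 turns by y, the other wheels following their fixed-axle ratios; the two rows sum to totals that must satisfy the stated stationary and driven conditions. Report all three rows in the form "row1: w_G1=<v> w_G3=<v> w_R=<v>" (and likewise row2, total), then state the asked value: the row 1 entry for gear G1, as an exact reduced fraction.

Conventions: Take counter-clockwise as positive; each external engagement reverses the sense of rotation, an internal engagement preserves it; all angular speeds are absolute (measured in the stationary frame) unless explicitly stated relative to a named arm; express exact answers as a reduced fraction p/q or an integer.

row1: w_G1=1 w_G3=1 w_R=1
row2: w_G1=-1 w_G3=11/26 w_R=0
total: w_G1=0 w_G3=37/26 w_R=1
asked value: 1

class = planetary set [G3 = 22+2·15 = 52; Willis about the carrier]
superposition row 1 [locked train]: every member turns x
row 2: sun turns y, ring = −(22/52)·y, arm 0
boundary: total ω_sun = x + y = 0 and total ω_arm = x = 1  ⇒  y = -1, x = 1
row 2 ring = −(22/52)·(-1) = 11/26
totals (row 1 + row 2): sun 1 + (-1) = 0, ring 1 + 11/26 = 37/26, arm 1 + 0 = 1
asked cell (row1, sun) = 1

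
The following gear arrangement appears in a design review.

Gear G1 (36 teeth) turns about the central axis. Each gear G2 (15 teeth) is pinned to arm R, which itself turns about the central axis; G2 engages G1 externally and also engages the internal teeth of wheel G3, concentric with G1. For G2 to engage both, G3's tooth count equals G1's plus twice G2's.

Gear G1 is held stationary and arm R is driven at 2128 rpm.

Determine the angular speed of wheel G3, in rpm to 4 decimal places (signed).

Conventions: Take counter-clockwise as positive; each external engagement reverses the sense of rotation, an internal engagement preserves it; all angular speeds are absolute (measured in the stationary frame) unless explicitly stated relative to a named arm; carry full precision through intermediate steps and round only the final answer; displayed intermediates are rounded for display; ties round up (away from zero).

+3288.7273 rpm

class = planetary set [G3 = 36+2·15 = 66; Willis about the carrier]
normalise by the input: solve with ω_arm = 1, then scale by 2128 rpm
ring teeth: 36 + 2·15 = 66
36(ω_sun−ω_arm) = −66(ω_ring−ω_arm),  ω_sun = 0, ω_arm = 1
ω_ring = 1 − (36/66)(0−1) = 17/11
scale: ω_ring = 17/11 × 2128 rpm = +3288.7273 rpm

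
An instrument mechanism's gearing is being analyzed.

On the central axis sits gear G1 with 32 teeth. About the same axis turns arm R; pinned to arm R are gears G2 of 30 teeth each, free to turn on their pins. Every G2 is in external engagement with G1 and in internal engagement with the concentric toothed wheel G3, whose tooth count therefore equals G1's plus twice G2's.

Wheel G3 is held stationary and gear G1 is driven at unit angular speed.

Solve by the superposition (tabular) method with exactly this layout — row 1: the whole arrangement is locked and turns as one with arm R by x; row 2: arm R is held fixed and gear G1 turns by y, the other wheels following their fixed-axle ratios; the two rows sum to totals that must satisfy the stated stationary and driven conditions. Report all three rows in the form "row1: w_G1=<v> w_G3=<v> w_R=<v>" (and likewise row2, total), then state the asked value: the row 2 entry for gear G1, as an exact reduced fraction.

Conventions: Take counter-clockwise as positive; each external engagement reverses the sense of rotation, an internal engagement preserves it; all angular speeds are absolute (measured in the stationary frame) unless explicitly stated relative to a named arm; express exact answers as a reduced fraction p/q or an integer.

planetary set (32T centre, 30T on arm, 92T internal) — Willis relation
row 1: whole set turns with the arm by x
row 2 (arm held, sun turns y): ω_ring = −(32/92)·y, ω_arm = 0
boundary: total ω_ring = x − (32/92)·y = 0 and total ω_sun = x + y = 1  ⇒  y = 23/31, x = 8/31
row 2 ring = −(32/92)·23/31 = -8/31
totals (row 1 + row 2): sun 8/31 + 23/31 = 1, ring 8/31 + (-8/31) = 0, arm 8/31 + 0 = 8/31
asked cell (row2, sun) = 23/31

row1: w_G1=8/31 w_G3=8/31 w_R=8/31
row2: w_G1=23/31 w_G3=-8/31 w_R=0
total: w_G1=1 w_G3=0 w_R=8/31
asked value: 23/31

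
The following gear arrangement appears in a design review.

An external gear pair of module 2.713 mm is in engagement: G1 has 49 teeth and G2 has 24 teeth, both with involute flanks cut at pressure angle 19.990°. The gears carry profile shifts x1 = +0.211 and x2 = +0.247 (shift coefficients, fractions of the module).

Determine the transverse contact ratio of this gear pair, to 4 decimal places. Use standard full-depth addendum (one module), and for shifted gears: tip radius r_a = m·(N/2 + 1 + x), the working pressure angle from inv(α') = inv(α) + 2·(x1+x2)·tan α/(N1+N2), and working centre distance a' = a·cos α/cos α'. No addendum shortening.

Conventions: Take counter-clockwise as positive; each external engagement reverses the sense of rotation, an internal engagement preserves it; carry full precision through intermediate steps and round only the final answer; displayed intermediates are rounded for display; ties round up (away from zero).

1.5871

class = single-mesh tooth geometry [involute pair 49T × 24T, m = 2.713]
base radii: r_b1 = 62.463926, r_b2 = 30.594576
tip radii: r_a1 = 69.753943, r_a2 = 35.939111
inv(α') = inv(19.990°) + 2·(+0.211+0.247)·tan α/(49+24) = 0.01944587  ⇒  α' = 21.78430°
a' = a·cos α / cos α' = 99.0245·cos 19.990°/cos 21.78430° = 100.215105
action lengths: √(r_a1²−r_b1²) = 31.046265, √(r_a2²−r_b2²) = 18.857137
base pitch p_b = π·m·cos α = 8.009641
CR = (31.046265 + 18.857137 − 100.215105·sin 21.78430°)/8.009641 = 1.587117
contact ratio ≈ 1.5871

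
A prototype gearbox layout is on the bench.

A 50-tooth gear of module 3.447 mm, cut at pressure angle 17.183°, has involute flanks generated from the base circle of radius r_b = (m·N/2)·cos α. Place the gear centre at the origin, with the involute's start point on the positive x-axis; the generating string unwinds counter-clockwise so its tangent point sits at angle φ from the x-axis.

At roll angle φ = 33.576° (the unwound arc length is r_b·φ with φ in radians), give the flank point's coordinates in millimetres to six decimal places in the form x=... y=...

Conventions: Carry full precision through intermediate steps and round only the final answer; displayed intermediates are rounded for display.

class = single-mesh tooth geometry [base-circle involute, m = 3.447, 50T]
pitch radius r_p = m·N/2 = 3.447·50/2 = 86.175000
base radius r_b = r_p·cos α = 86.175000·cos 17.183° = 82.328670
roll angle φ = 33.576° = 0.58601175 rad
x = r_b·(cos φ + φ·sin φ) = 95.274231
y = r_b·(sin φ − φ·cos φ) = 5.335324

x=95.274231 y=5.335324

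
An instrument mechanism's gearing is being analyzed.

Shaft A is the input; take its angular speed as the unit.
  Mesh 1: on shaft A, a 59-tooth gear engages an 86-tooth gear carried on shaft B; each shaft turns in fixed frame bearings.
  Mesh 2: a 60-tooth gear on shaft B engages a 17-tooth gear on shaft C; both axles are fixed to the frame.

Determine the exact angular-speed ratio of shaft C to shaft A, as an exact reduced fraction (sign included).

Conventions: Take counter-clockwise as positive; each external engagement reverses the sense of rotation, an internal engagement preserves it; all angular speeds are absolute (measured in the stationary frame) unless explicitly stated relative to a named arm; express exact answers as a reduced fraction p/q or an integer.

class = fixed-axis compound train [2 meshes; 2 ratios multiply, 2 sense flips]
mesh 1 [59T→86T]: running ratio 59/86, sense −
mesh 2 [60T→17T]: running ratio 1770/731, sense +
ω_out/ω_in = 1770/731

1770/731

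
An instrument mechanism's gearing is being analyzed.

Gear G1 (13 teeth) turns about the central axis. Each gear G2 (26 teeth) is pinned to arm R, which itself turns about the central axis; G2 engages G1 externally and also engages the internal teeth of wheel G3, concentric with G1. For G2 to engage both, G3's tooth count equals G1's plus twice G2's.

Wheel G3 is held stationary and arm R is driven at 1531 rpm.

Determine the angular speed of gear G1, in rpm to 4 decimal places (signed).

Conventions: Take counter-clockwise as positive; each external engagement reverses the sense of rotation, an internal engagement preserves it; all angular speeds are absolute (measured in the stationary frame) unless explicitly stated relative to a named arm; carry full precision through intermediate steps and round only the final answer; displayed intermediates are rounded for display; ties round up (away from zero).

+9186.0000 rpm

topology: planetary set — G1 13T / G2 26T / G3 65T, arm = carrier (Willis)
normalise by the input: solve with ω_arm = 1, then scale by 1531 rpm
ring teeth: 13 + 2·26 = 65
13(ω_sun−ω_arm) = −65(ω_ring−ω_arm),  ω_ring = 0, ω_arm = 1
ω_sun = 1 − (65/13)(0−1) = 6
scale: ω_sun = 6 × 1531 rpm = +9186.0000 rpm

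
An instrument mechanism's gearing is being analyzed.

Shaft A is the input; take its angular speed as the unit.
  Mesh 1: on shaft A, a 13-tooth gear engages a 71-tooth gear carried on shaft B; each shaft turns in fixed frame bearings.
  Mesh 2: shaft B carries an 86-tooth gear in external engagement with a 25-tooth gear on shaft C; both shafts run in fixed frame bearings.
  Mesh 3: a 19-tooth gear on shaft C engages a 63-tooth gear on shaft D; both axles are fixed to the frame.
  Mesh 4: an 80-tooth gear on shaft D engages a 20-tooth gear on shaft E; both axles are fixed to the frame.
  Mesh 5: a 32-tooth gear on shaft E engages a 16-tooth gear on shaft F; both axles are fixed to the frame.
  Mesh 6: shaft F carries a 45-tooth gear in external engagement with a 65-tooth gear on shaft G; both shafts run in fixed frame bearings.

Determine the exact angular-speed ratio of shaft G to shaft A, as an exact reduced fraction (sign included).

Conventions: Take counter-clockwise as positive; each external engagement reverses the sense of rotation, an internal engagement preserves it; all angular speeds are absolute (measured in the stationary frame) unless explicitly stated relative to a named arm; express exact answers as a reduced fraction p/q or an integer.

class = fixed-axis compound train [6 meshes; 6 ratios multiply, 6 sense flips]
mesh 1 [13T→71T]: running ratio 13/71, sense −
mesh 2 [86T→25T]: running ratio 1118/1775, sense +
mesh 3 [19T→63T]: running ratio 21242/111825, sense −
mesh 4 [80T→20T]: running ratio 84968/111825, sense +
mesh 5 [32T→16T]: running ratio 169936/111825, sense −
mesh 6 [45T→65T]: running ratio 13072/12425, sense +
ω_out/ω_in = 13072/12425

13072/12425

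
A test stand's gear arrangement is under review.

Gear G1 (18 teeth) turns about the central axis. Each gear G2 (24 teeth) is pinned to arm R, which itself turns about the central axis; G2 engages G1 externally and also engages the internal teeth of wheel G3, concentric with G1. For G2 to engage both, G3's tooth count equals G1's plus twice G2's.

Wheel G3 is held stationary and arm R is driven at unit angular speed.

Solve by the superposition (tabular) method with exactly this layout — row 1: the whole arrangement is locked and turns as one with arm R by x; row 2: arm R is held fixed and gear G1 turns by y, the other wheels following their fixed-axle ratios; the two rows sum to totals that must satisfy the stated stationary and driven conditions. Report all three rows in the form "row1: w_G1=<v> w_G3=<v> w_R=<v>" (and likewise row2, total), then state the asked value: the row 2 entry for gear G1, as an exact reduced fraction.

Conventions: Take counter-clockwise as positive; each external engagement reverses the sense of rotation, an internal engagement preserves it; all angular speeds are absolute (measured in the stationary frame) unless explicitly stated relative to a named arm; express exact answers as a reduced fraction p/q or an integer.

row1: w_G1=1 w_G3=1 w_R=1
row2: w_G1=11/3 w_G3=-1 w_R=0
total: w_G1=14/3 w_G3=0 w_R=1
asked value: 11/3

topology: planetary set — G1 18T / G2 24T / G3 66T, arm = carrier (Willis)
superposition row 1 [locked train]: every member turns x
row 2 (arm held, sun turns y): ω_ring = −(18/66)·y, ω_arm = 0
boundary: total ω_ring = x − (18/66)·y = 0 and total ω_arm = x = 1  ⇒  y = 11/3, x = 1
row 2 ring = −(18/66)·11/3 = -1
totals (row 1 + row 2): sun 1 + 11/3 = 14/3, ring 1 + (-1) = 0, arm 1 + 0 = 1
asked cell (row2, sun) = 11/3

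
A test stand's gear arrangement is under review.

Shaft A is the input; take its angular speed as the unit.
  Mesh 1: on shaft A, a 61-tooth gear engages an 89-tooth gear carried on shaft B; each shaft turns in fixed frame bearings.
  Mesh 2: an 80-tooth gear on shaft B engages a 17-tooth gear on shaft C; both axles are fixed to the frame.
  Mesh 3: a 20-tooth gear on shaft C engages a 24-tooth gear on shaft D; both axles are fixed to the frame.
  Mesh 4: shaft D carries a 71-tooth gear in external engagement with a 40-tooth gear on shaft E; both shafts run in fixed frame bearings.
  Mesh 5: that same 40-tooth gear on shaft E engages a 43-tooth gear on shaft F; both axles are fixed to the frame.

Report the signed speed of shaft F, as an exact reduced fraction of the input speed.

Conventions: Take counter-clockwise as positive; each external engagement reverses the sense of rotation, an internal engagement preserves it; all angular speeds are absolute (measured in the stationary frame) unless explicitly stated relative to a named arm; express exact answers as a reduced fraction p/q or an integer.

-866200/195177

5-mesh fixed-axis compound train (all bearings frame-fixed)
mesh 1 [61T→89T]: |ω|/ω_in = 1×61/89 = 61/89, sense flips to −
mesh 2 [80T→17T]: |ω|/ω_in = (61/89)×80/17 = 4880/1513, sense flips to +
mesh 3 [20T→24T]: |ω|/ω_in = (4880/1513)×20/24 = 12200/4539, sense flips to −
mesh 4 [71T→40T]: |ω|/ω_in = (12200/4539)×71/40 = 21655/4539, sense flips to +
mesh 5 [40T→43T]: |ω|/ω_in = (21655/4539)×40/43 = 866200/195177, sense flips to −
signed output speed (× input speed) = -866200/195177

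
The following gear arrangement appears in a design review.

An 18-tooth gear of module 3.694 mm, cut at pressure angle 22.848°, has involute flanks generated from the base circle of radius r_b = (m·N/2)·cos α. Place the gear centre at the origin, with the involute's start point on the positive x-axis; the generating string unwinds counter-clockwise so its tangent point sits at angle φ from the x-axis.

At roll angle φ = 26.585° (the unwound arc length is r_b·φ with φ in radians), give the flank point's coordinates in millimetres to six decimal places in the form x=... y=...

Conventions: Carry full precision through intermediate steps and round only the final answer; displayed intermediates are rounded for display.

single-mesh involute tooth geometry (18T wheel at module 3.694)
pitch radius r_p = m·N/2 = 3.694·18/2 = 33.246000
base radius r_b = r_p·cos α = 33.246000·cos 22.848° = 30.637458
roll angle φ = 26.585° = 0.46399578 rad
x = r_b·(cos φ + φ·sin φ) = 33.760063
y = r_b·(sin φ − φ·cos φ) = 0.998377

x=33.760063 y=0.998377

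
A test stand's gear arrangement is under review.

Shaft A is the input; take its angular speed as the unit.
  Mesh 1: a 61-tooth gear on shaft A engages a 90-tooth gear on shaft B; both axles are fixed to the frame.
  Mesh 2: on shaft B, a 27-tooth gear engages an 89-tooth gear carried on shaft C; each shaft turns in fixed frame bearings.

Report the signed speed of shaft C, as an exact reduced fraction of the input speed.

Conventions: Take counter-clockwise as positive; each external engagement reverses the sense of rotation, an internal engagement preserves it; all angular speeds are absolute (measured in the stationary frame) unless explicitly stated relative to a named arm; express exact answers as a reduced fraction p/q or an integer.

2-mesh fixed-axis compound train (all bearings frame-fixed)
mesh 1 [61T→90T]: |ω|/ω_in = 1×61/90 = 61/90, sense flips to −
mesh 2 [27T→89T]: |ω|/ω_in = (61/90)×27/89 = 183/890, sense flips to +
signed output speed (× input speed) = 183/890

183/890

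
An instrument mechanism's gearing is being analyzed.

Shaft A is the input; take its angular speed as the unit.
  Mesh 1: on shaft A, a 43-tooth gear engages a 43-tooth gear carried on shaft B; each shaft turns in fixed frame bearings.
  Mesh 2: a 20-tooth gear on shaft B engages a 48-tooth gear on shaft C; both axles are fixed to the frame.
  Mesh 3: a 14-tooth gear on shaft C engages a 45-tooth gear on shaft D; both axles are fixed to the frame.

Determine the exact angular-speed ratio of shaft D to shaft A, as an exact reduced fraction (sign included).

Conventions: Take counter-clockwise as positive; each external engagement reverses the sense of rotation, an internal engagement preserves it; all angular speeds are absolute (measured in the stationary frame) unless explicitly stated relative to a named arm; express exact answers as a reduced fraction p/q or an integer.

-7/54

class = fixed-axis compound train [3 meshes; 3 ratios multiply, 3 sense flips]
mesh 1 [43T→43T]: running ratio 1, sense −
mesh 2 [20T→48T]: running ratio 5/12, sense +
mesh 3 [14T→45T]: running ratio 7/54, sense −
ω_out/ω_in = -7/54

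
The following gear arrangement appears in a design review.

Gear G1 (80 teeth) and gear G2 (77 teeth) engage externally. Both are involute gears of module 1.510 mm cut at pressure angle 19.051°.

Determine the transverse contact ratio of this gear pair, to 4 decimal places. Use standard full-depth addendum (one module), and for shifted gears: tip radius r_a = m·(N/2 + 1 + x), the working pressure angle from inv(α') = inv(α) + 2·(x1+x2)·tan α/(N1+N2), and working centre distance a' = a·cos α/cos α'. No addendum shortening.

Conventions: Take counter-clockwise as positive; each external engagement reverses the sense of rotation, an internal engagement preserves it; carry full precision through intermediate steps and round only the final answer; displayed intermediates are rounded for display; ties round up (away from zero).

recognized (one external pair, fixed centres): single-mesh tooth geometry, m = 1.510, N1 = 80, N2 = 77
base radii: r_b1 = 57.091796, r_b2 = 54.950853
tip radii: r_a1 = 61.910000, r_a2 = 59.645000
no profile shift: α' = α, a' = a
action lengths: √(r_a1²−r_b1²) = 23.945249, √(r_a2²−r_b2²) = 23.193312
base pitch p_b = π·m·cos α = 4.483979
CR = (23.945249 + 23.193312 − 118.535000·sin 19.05100°)/4.483979 = 1.883950
contact ratio ≈ 1.8840

1.8840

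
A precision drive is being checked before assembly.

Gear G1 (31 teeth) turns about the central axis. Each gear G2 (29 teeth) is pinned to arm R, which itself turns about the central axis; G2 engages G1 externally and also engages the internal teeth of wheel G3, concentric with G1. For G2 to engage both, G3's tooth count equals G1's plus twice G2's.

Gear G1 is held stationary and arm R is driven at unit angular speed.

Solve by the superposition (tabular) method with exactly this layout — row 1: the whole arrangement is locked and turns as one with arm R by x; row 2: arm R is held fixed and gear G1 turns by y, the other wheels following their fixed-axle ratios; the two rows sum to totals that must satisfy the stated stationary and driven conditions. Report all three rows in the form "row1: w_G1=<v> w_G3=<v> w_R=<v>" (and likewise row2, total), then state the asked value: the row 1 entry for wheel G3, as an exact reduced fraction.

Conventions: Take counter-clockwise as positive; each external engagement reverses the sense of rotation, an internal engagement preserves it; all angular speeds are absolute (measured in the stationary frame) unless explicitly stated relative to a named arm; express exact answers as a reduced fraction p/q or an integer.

recognized (axles ride arm R): planetary set, 31/29/89 teeth
row 1: whole set turns with the arm by x
row 2: sun turns y, ring = −(31/89)·y, arm 0
boundary: total ω_sun = x + y = 0 and total ω_arm = x = 1  ⇒  y = -1, x = 1
row 2 ring = −(31/89)·(-1) = 31/89
totals (row 1 + row 2): sun 1 + (-1) = 0, ring 1 + 31/89 = 120/89, arm 1 + 0 = 1
asked cell (row1, ring) = 1

row1: w_G1=1 w_G3=1 w_R=1
row2: w_G1=-1 w_G3=31/89 w_R=0
total: w_G1=0 w_G3=120/89 w_R=1
asked value: 1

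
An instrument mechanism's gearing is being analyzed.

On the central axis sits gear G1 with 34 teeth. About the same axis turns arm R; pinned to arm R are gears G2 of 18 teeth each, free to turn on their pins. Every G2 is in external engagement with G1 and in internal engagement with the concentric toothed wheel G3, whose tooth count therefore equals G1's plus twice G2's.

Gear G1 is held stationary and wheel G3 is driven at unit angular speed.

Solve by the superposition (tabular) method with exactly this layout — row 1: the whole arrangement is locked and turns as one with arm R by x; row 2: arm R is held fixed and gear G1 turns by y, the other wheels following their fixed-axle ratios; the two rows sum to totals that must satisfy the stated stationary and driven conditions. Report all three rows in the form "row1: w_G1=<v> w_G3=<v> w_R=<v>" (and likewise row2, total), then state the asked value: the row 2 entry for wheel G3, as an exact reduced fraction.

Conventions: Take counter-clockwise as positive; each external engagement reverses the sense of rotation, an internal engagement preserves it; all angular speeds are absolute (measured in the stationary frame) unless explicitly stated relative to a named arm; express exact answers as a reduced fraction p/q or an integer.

row1: w_G1=35/52 w_G3=35/52 w_R=35/52
row2: w_G1=-35/52 w_G3=17/52 w_R=0
total: w_G1=0 w_G3=1 w_R=35/52
asked value: 17/52

topology: planetary set — G1 34T / G2 18T / G3 70T, arm = carrier (Willis)
row 1 (train locked, turned with arm): all members turn x
superposition row 2 [arm held]: sun y, ring −(34/70)·y, arm 0
boundary: total ω_sun = x + y = 0 and total ω_ring = x − (34/70)·y = 1  ⇒  y = -35/52, x = 35/52
row 2 ring = −(34/70)·(-35/52) = 17/52
totals (row 1 + row 2): sun 35/52 + (-35/52) = 0, ring 35/52 + 17/52 = 1, arm 35/52 + 0 = 35/52
asked cell (row2, ring) = 17/52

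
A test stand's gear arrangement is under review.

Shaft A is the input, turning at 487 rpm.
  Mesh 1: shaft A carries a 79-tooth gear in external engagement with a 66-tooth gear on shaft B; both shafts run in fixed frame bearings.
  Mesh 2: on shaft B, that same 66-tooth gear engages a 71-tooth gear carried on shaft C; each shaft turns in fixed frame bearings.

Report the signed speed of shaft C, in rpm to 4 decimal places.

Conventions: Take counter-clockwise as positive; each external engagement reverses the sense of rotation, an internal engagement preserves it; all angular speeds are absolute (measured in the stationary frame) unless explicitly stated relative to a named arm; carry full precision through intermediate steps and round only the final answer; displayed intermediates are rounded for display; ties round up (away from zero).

class = fixed-axis compound train [2 meshes; 2 ratios multiply, 2 sense flips]
mesh 1 [79T→66T]: ω = 487.0000×79/66 = 582.9242 rpm, sense flips to −
mesh 2 [66T→71T]: ω = 582.9242×66/71 = 541.8732 rpm, sense flips to +
signed output speed = +541.8732 rpm

+541.8732 rpm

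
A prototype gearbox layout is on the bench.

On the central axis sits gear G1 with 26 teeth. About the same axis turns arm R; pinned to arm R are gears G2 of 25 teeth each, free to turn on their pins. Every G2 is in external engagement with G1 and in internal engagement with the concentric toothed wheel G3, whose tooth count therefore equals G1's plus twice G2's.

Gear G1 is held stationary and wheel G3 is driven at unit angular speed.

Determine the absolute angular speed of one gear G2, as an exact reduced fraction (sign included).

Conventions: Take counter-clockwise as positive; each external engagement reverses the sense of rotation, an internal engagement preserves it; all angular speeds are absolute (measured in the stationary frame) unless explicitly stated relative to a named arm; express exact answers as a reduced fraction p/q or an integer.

38/25

topology: planetary set — G1 26T / G2 25T / G3 76T, arm = carrier (Willis)
ring teeth: 26 + 2·25 = 76
26(ω_sun−ω_arm) = −76(ω_ring−ω_arm),  ω_sun = 0, ω_ring = 1
26(0−ω_arm) = −76(1−ω_arm)  ⇒  102·ω_arm = 76  ⇒  ω_arm = 38/51
sun–planet mesh: 26·(0−38/51) = −25·(ω_p−ω_arm)  ⇒  ω_p−ω_arm = 988/1275
ω_p = 38/51 + 988/1275 = 38/25
exact speed ratio = 38/25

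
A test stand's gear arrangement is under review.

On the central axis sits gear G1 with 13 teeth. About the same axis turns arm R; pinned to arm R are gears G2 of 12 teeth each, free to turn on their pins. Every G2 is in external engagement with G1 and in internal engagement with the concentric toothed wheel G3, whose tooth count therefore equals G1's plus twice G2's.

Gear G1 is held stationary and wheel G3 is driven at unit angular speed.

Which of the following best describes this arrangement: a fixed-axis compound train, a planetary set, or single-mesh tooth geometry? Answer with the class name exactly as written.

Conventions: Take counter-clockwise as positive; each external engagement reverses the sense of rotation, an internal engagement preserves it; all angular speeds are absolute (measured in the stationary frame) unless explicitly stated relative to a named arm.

recognized (axles ride arm R): planetary set, 13/12/37 teeth
classification: planetary set

planetary set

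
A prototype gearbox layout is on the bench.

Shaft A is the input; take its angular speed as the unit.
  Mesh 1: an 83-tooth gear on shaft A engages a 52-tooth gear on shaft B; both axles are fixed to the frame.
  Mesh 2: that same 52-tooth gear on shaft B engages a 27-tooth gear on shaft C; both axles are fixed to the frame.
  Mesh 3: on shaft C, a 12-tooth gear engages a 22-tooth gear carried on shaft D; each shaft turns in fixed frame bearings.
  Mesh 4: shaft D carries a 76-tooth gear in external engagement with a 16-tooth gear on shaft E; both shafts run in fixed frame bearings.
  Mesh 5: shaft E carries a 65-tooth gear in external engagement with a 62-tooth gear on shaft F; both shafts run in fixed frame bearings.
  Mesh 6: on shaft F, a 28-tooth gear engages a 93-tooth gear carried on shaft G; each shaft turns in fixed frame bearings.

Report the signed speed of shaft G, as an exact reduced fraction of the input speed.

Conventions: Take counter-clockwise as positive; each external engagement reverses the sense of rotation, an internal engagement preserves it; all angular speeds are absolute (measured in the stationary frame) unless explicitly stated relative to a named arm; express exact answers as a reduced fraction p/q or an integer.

6-mesh fixed-axis compound train (all bearings frame-fixed)
mesh 1 [83T→52T]: |ω|/ω_in = 1×83/52 = 83/52, sense flips to −
mesh 2 [52T→27T]: |ω|/ω_in = (83/52)×52/27 = 83/27, sense flips to +
mesh 3 [12T→22T]: |ω|/ω_in = (83/27)×12/22 = 166/99, sense flips to −
mesh 4 [76T→16T]: |ω|/ω_in = (166/99)×76/16 = 1577/198, sense flips to +
mesh 5 [65T→62T]: |ω|/ω_in = (1577/198)×65/62 = 102505/12276, sense flips to −
mesh 6 [28T→93T]: |ω|/ω_in = (102505/12276)×28/93 = 717535/285417, sense flips to +
signed output speed (× input speed) = 717535/285417

717535/285417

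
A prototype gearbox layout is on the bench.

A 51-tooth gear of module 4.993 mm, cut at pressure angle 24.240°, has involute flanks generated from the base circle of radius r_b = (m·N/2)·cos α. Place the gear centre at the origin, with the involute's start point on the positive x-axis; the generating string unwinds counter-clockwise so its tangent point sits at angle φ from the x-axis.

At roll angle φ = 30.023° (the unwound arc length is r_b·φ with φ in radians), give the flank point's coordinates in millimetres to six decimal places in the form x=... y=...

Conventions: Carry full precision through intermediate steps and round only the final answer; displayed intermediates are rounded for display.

class = single-mesh tooth geometry [base-circle involute, m = 4.993, 51T]
pitch radius r_p = m·N/2 = 4.993·51/2 = 127.321500
base radius r_b = r_p·cos α = 127.321500·cos 24.240° = 116.096036
roll angle φ = 30.023° = 0.52400020 rad
x = r_b·(cos φ + φ·sin φ) = 130.957126
y = r_b·(sin φ − φ·cos φ) = 5.416499

x=130.957126 y=5.416499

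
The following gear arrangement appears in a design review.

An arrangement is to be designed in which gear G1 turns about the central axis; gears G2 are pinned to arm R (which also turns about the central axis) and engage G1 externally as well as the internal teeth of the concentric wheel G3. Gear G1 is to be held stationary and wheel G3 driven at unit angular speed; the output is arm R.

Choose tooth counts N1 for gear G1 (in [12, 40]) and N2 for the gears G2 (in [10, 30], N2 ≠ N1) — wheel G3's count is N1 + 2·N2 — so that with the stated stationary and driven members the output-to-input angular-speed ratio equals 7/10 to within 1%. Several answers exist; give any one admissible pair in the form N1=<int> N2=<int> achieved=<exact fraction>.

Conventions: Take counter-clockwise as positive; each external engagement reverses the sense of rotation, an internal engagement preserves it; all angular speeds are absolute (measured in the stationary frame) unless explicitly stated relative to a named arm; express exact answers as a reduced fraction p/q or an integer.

design class (target 7/10): planetary set
Willis with ω_sun = 0: ω_arm/ω_ring = N3/(N1+N3); set equal to 7/10  ⇒  N3/N1 = (7/10)/(1 − 7/10) = 7/3
N3 = N1 + 2·N2  ⇒  N2/N1 = (N3/N1 − 1)/2 = (7/3 − 1)/2 = 2/3
smallest multiple with N1 ≥ 12 and N2 ≥ 10: k = 5  ⇒  N1 = 5·3 = 15, N2 = 5·2 = 10 (N1 ≤ 40, N2 ≤ 30, N2 ≠ N1 ✓), N3 = 15 + 2·10 = 35
check: N3/(N1+N3) with N1 = 15, N3 = 35 gives 7/10; |achieved − target| = 0 ≤ 7/1000 ✓

N1=15 N2=10 achieved=7/10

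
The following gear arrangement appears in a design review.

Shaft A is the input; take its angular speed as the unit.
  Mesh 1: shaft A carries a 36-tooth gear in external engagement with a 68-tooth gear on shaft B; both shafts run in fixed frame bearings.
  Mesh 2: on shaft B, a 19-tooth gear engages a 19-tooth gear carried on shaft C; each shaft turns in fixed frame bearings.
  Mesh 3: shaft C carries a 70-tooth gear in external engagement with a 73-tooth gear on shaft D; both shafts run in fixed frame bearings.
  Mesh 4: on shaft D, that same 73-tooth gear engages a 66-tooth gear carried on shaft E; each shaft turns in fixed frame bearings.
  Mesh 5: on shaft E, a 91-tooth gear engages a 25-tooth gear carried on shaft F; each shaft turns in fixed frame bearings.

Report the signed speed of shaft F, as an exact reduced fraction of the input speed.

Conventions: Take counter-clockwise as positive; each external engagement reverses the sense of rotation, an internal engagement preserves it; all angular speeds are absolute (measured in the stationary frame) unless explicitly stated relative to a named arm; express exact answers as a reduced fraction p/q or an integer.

-1911/935

5-mesh fixed-axis compound train (all bearings frame-fixed)
mesh 1 [36T→68T]: |ω|/ω_in = 1×36/68 = 9/17, sense flips to −
mesh 2 [19T→19T]: |ω|/ω_in = (9/17)×19/19 = 9/17, sense flips to +
mesh 3 [70T→73T]: |ω|/ω_in = (9/17)×70/73 = 630/1241, sense flips to −
mesh 4 [73T→66T]: |ω|/ω_in = (630/1241)×73/66 = 105/187, sense flips to +
mesh 5 [91T→25T]: |ω|/ω_in = (105/187)×91/25 = 1911/935, sense flips to −
signed output speed (× input speed) = -1911/935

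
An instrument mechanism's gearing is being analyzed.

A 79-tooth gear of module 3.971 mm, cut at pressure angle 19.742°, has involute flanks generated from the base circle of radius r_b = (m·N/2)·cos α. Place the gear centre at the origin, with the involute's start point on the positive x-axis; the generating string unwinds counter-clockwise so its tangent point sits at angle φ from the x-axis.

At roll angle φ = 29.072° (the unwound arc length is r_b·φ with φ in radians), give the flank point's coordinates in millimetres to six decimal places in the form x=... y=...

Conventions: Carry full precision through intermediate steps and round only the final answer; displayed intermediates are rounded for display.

single-mesh involute tooth geometry (79T wheel at module 3.971)
pitch radius r_p = m·N/2 = 3.971·79/2 = 156.854500
base radius r_b = r_p·cos α = 156.854500·cos 19.742° = 147.635093
roll angle φ = 29.072° = 0.50740212 rad
x = r_b·(cos φ + φ·sin φ) = 165.434082
y = r_b·(sin φ − φ·cos φ) = 6.264732

x=165.434082 y=6.264732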